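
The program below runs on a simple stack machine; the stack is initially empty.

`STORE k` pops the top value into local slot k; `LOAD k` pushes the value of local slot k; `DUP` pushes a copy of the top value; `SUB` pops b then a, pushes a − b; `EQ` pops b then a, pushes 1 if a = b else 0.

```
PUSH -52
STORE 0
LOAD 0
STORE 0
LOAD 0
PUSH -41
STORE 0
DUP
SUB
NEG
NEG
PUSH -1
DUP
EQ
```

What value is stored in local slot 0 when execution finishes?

-41

PUSH -52  -52
STORE 0   (empty)
LOAD 0    -52
STORE 0   (empty)
LOAD 0    -52
PUSH -41  -52 -41
STORE 0   -52
DUP       -52 -52
SUB       0
NEG       0
NEG       0
PUSH -1   0 -1
DUP       0 -1 -1
EQ        0 1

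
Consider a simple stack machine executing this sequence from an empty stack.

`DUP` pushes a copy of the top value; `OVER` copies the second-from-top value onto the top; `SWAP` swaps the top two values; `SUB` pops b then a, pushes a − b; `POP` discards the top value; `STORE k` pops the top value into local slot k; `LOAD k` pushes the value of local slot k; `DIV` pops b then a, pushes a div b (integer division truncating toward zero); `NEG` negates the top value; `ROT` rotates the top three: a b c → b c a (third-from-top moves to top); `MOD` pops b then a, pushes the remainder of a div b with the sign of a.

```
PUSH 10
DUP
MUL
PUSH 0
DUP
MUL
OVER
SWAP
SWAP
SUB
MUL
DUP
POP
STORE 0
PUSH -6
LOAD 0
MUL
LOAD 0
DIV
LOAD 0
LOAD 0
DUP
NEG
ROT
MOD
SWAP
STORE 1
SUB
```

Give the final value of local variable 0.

-10000

PUSH 10 -> [10]
DUP     -> [10, 10]
MUL     -> [100]
PUSH 0  -> [100, 0]
DUP     -> [100, 0, 0]
MUL     -> [100, 0]
OVER    -> [100, 0, 100]
SWAP    -> [100, 100, 0]
SWAP    -> [100, 0, 100]
SUB     -> [100, -100]
MUL     -> [-10000]
DUP     -> [-10000, -10000]
POP     -> [-10000]
STORE 0 -> []
PUSH -6 -> [-6]
LOAD 0  -> [-6, -10000]
MUL     -> [60000]
LOAD 0  -> [60000, -10000]
DIV     -> [-6]
LOAD 0  -> [-6, -10000]
LOAD 0  -> [-6, -10000, -10000]
DUP     -> [-6, -10000, -10000, -10000]
NEG     -> [-6, -10000, -10000, 10000]
ROT     -> [-6, -10000, 10000, -10000]
MOD     -> [-6, -10000, 0]
SWAP    -> [-6, 0, -10000]
STORE 1 -> [-6, 0]
SUB     -> [-6]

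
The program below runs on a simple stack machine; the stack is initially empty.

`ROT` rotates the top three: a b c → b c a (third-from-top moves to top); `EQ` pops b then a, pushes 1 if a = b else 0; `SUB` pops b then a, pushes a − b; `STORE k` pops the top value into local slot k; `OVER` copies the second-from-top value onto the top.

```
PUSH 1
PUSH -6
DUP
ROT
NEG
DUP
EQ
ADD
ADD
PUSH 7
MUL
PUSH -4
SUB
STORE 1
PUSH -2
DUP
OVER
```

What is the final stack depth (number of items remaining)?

3

PUSH 1   1
PUSH -6  1 -6
DUP      1 -6 -6
ROT      -6 -6 1
NEG      -6 -6 -1
DUP      -6 -6 -1 -1
EQ       -6 -6 1
ADD      -6 -5
ADD      -11
PUSH 7   -11 7
MUL      -77
PUSH -4  -77 -4
SUB      -73
STORE 1  (empty)
PUSH -2  -2
DUP      -2 -2
OVER     -2 -2 -2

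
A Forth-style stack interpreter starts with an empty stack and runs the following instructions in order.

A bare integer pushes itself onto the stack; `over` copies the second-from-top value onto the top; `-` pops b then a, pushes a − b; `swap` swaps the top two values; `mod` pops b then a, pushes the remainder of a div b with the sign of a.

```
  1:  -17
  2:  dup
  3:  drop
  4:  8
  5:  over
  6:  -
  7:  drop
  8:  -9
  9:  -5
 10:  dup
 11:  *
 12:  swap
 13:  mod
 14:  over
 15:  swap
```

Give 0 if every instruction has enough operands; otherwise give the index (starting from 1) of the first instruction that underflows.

0

-17  : -17
dup  : -17 -17
drop : -17
8    : -17 8
over : -17 8 -17
-    : -17 25
drop : -17
-9   : -17 -9
-5   : -17 -9 -5
dup  : -17 -9 -5 -5
*    : -17 -9 25
swap : -17 25 -9
mod  : -17 7
over : -17 7 -17
swap : -17 -17 7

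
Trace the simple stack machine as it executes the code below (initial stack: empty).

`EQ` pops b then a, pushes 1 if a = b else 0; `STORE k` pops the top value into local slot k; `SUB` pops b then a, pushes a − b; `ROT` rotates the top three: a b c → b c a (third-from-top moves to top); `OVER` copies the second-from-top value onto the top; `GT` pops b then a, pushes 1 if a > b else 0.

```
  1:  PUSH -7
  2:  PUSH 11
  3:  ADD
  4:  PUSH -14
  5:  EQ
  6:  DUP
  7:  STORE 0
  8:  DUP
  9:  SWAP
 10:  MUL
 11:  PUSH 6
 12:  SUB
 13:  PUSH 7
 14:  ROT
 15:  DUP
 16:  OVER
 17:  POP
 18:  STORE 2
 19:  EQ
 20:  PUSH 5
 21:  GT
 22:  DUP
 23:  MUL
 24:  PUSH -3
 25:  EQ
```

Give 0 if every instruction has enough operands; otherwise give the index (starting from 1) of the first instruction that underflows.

14

PUSH -7  -> -7
PUSH 11  -> -7 11
ADD      -> 4
PUSH -14 -> 4 -14
EQ       -> 0
DUP      -> 0 0
STORE 0  -> 0
DUP      -> 0 0
SWAP     -> 0 0
MUL      -> 0
PUSH 6   -> 0 6
SUB      -> -6
PUSH 7   -> -6 7
ROT  — needs 3 operands, stack has 2 → underflow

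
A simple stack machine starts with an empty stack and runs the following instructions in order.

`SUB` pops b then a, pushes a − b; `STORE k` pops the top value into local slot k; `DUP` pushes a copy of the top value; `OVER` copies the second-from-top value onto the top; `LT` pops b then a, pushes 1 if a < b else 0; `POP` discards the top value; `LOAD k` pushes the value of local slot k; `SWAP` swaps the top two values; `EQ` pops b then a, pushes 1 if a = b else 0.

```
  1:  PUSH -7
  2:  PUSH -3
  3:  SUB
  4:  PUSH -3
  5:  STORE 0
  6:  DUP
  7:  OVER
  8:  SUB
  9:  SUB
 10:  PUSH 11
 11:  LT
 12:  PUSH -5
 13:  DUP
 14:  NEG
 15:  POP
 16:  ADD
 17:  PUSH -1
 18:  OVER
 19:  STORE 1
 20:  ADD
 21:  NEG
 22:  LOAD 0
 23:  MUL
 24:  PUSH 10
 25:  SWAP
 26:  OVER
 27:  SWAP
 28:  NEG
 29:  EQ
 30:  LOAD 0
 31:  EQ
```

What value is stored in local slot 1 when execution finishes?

PUSH -7 → -7
PUSH -3 → -7 -3
SUB     → -4
PUSH -3 → -4 -3
STORE 0 → -4
DUP     → -4 -4
OVER    → -4 -4 -4
SUB     → -4 0
SUB     → -4
PUSH 11 → -4 11
LT      → 1
PUSH -5 → 1 -5
DUP     → 1 -5 -5
NEG     → 1 -5 5
POP     → 1 -5
ADD     → -4
PUSH -1 → -4 -1
OVER    → -4 -1 -4
STORE 1 → -4 -1
ADD     → -5
NEG     → 5
LOAD 0  → 5 -3
MUL     → -15
PUSH 10 → -15 10
SWAP    → 10 -15
OVER    → 10 -15 10
SWAP    → 10 10 -15
NEG     → 10 10 15
EQ      → 10 0
LOAD 0  → 10 0 -3
EQ      → 10 0

-4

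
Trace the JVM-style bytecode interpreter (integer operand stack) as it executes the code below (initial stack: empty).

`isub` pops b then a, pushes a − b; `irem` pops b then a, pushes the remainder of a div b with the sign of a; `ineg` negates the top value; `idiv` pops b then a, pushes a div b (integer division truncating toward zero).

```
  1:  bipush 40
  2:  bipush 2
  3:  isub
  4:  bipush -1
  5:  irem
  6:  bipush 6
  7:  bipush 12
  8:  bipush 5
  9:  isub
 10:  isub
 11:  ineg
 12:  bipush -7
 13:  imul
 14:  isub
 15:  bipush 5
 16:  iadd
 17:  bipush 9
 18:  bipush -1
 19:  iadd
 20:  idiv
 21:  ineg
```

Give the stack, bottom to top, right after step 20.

[1]

bipush 40 : [40]
bipush 2  : [40, 2]
isub      : [38]
bipush -1 : [38, -1]
irem      : [0]
bipush 6  : [0, 6]
bipush 12 : [0, 6, 12]
bipush 5  : [0, 6, 12, 5]
isub      : [0, 6, 7]
isub      : [0, -1]
ineg      : [0, 1]
bipush -7 : [0, 1, -7]
imul      : [0, -7]
isub      : [7]
bipush 5  : [7, 5]
iadd      : [12]
bipush 9  : [12, 9]
bipush -1 : [12, 9, -1]
iadd      : [12, 8]
idiv      : [1]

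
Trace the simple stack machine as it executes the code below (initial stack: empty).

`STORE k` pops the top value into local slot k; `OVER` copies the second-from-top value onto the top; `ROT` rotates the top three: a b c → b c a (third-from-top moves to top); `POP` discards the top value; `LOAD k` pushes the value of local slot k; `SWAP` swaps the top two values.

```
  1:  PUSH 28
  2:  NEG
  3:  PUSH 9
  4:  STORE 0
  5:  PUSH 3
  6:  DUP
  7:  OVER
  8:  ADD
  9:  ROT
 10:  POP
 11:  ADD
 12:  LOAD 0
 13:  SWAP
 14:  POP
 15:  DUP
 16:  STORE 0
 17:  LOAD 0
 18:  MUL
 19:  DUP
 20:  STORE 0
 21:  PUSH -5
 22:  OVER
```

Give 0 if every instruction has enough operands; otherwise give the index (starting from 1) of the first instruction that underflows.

0

PUSH 28 : 28
NEG     : -28
PUSH 9  : -28 9
STORE 0 : -28
PUSH 3  : -28 3
DUP     : -28 3 3
OVER    : -28 3 3 3
ADD     : -28 3 6
ROT     : 3 6 -28
POP     : 3 6
ADD     : 9
LOAD 0  : 9 9
SWAP    : 9 9
POP     : 9
DUP     : 9 9
STORE 0 : 9
LOAD 0  : 9 9
MUL     : 81
DUP     : 81 81
STORE 0 : 81
PUSH -5 : 81 -5
OVER    : 81 -5 81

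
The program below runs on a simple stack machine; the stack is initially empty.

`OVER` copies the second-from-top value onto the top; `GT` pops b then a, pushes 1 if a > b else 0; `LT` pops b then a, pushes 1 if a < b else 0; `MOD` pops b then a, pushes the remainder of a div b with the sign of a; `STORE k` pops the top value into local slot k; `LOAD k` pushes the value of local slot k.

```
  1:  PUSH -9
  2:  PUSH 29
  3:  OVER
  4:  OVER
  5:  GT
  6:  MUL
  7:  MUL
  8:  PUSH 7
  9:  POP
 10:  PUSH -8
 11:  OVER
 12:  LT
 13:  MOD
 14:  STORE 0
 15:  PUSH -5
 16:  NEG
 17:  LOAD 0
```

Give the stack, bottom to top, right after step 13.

PUSH -9 → -9
PUSH 29 → -9 29
OVER    → -9 29 -9
OVER    → -9 29 -9 29
GT      → -9 29 0
MUL     → -9 0
MUL     → 0
PUSH 7  → 0 7
POP     → 0
PUSH -8 → 0 -8
OVER    → 0 -8 0
LT      → 0 1
MOD     → 0

[0]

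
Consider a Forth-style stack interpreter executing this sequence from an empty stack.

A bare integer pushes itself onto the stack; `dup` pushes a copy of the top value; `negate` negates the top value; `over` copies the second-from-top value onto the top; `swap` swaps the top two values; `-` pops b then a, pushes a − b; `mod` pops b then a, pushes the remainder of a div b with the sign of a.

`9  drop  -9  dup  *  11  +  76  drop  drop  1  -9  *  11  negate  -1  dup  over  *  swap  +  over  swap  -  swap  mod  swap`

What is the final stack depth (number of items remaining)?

9      → [9]
drop   → []
-9     → [-9]
dup    → [-9, -9]
*      → [81]
11     → [81, 11]
+      → [92]
76     → [92, 76]
drop   → [92]
drop   → []
1      → [1]
-9     → [1, -9]
*      → [-9]
11     → [-9, 11]
negate → [-9, -11]
-1     → [-9, -11, -1]
dup    → [-9, -11, -1, -1]
over   → [-9, -11, -1, -1, -1]
*      → [-9, -11, -1, 1]
swap   → [-9, -11, 1, -1]
+      → [-9, -11, 0]
over   → [-9, -11, 0, -11]
swap   → [-9, -11, -11, 0]
-      → [-9, -11, -11]
swap   → [-9, -11, -11]
mod    → [-9, 0]
swap   → [0, -9]

2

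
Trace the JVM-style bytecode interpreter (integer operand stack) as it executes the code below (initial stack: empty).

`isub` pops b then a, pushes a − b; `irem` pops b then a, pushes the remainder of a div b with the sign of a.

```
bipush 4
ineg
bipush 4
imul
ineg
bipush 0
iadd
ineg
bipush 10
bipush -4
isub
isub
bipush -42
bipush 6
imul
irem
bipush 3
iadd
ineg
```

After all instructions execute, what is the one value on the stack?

27

bipush 4   → 4
ineg       → -4
bipush 4   → -4 4
imul       → -16
ineg       → 16
bipush 0   → 16 0
iadd       → 16
ineg       → -16
bipush 10  → -16 10
bipush -4  → -16 10 -4
isub       → -16 14
isub       → -30
bipush -42 → -30 -42
bipush 6   → -30 -42 6
imul       → -30 -252
irem       → -30
bipush 3   → -30 3
iadd       → -27
ineg       → 27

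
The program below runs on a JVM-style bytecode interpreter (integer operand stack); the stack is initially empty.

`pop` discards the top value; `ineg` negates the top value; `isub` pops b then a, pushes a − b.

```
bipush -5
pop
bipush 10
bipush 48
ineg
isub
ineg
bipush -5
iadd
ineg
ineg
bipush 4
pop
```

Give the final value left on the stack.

-63

bipush -5 : [-5]
pop       : []
bipush 10 : [10]
bipush 48 : [10, 48]
ineg      : [10, -48]
isub      : [58]
ineg      : [-58]
bipush -5 : [-58, -5]
iadd      : [-63]
ineg      : [63]
ineg      : [-63]
bipush 4  : [-63, 4]
pop       : [-63]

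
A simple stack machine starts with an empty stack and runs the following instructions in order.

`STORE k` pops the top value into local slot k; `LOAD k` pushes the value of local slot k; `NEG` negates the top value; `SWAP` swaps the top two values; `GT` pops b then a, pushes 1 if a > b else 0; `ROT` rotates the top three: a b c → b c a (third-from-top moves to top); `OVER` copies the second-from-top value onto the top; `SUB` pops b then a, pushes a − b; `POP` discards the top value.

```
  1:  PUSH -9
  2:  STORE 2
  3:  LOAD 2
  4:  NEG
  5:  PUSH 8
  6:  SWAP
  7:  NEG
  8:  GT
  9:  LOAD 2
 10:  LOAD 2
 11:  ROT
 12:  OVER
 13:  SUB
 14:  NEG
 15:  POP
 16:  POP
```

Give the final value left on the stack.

-9

PUSH -9 : -9
STORE 2 : (empty)
LOAD 2  : -9
NEG     : 9
PUSH 8  : 9 8
SWAP    : 8 9
NEG     : 8 -9
GT      : 1
LOAD 2  : 1 -9
LOAD 2  : 1 -9 -9
ROT     : -9 -9 1
OVER    : -9 -9 1 -9
SUB     : -9 -9 10
NEG     : -9 -9 -10
POP     : -9 -9
POP     : -9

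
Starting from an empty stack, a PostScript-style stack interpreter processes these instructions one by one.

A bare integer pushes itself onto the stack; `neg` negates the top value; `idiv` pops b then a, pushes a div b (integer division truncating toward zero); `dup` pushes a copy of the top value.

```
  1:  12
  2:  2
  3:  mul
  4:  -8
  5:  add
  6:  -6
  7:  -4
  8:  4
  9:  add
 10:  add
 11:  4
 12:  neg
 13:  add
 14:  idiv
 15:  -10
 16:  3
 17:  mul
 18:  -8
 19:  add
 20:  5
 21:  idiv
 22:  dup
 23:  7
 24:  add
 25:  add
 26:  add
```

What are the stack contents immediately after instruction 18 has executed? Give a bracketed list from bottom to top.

[-1, -30, -8]

12   : [12]
2    : [12, 2]
mul  : [24]
-8   : [24, -8]
add  : [16]
-6   : [16, -6]
-4   : [16, -6, -4]
4    : [16, -6, -4, 4]
add  : [16, -6, 0]
add  : [16, -6]
4    : [16, -6, 4]
neg  : [16, -6, -4]
add  : [16, -10]
idiv : [-1]
-10  : [-1, -10]
3    : [-1, -10, 3]
mul  : [-1, -30]
-8   : [-1, -30, -8]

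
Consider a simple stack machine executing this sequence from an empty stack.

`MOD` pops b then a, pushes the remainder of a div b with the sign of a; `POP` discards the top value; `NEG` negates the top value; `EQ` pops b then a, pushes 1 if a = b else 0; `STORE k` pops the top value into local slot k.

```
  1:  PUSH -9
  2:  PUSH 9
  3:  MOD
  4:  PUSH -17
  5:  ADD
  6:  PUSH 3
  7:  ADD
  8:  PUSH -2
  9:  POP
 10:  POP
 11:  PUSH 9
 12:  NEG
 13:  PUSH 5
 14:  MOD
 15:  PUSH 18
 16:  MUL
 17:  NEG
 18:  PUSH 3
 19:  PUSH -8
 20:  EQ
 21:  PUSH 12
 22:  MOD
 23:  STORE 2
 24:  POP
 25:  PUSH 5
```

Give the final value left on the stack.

5

PUSH -9  -> -9
PUSH 9   -> -9 9
MOD      -> 0
PUSH -17 -> 0 -17
ADD      -> -17
PUSH 3   -> -17 3
ADD      -> -14
PUSH -2  -> -14 -2
POP      -> -14
POP      -> (empty)
PUSH 9   -> 9
NEG      -> -9
PUSH 5   -> -9 5
MOD      -> -4
PUSH 18  -> -4 18
MUL      -> -72
NEG      -> 72
PUSH 3   -> 72 3
PUSH -8  -> 72 3 -8
EQ       -> 72 0
PUSH 12  -> 72 0 12
MOD      -> 72 0
STORE 2  -> 72
POP      -> (empty)
PUSH 5   -> 5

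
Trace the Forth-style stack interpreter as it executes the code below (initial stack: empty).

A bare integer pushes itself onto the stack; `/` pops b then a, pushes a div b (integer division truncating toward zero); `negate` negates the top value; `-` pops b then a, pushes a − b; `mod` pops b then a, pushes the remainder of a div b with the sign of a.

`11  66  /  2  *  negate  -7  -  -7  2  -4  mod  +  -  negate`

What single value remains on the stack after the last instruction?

-12

11     : [11]
66     : [11, 66]
/      : [0]
2      : [0, 2]
*      : [0]
negate : [0]
-7     : [0, -7]
-      : [7]
-7     : [7, -7]
2      : [7, -7, 2]
-4     : [7, -7, 2, -4]
mod    : [7, -7, 2]
+      : [7, -5]
-      : [12]
negate : [-12]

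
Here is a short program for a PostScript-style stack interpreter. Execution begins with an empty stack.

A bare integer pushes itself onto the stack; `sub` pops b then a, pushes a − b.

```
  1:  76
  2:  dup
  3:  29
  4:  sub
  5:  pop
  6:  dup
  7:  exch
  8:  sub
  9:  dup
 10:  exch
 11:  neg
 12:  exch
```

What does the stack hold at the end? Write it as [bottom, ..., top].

[0, 0]

76   : [76]
dup  : [76, 76]
29   : [76, 76, 29]
sub  : [76, 47]
pop  : [76]
dup  : [76, 76]
exch : [76, 76]
sub  : [0]
dup  : [0, 0]
exch : [0, 0]
neg  : [0, 0]
exch : [0, 0]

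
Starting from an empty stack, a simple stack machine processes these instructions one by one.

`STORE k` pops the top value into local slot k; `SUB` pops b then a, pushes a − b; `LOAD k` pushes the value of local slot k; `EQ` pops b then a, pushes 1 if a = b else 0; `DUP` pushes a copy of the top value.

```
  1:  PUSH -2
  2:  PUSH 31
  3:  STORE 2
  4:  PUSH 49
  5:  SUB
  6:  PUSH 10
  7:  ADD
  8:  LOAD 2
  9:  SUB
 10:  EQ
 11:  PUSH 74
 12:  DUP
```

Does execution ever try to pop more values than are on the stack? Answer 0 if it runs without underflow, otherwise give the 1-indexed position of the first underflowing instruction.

10

PUSH -2  [-2]
PUSH 31  [-2, 31]
STORE 2  [-2]
PUSH 49  [-2, 49]
SUB      [-51]
PUSH 10  [-51, 10]
ADD      [-41]
LOAD 2   [-41, 31]
SUB      [-72]
EQ  — needs 2 operands, stack has 1 → underflow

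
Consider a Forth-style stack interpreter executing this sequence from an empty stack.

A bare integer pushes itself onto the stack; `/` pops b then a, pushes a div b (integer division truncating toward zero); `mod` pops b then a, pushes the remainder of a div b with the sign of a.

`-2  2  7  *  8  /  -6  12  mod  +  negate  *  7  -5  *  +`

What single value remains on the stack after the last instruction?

-45

-2     : [-2]
2      : [-2, 2]
7      : [-2, 2, 7]
*      : [-2, 14]
8      : [-2, 14, 8]
/      : [-2, 1]
-6     : [-2, 1, -6]
12     : [-2, 1, -6, 12]
mod    : [-2, 1, -6]
+      : [-2, -5]
negate : [-2, 5]
*      : [-10]
7      : [-10, 7]
-5     : [-10, 7, -5]
*      : [-10, -35]
+      : [-45]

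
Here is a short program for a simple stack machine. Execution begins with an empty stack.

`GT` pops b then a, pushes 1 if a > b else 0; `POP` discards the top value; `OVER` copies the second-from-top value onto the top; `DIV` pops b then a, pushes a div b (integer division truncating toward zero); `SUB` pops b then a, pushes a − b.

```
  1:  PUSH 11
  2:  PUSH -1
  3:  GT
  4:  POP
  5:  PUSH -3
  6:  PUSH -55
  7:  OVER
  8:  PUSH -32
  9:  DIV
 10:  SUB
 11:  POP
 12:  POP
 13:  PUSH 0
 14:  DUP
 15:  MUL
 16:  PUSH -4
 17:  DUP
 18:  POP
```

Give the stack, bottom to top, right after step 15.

[0]

PUSH 11  -> [11]
PUSH -1  -> [11, -1]
GT       -> [1]
POP      -> []
PUSH -3  -> [-3]
PUSH -55 -> [-3, -55]
OVER     -> [-3, -55, -3]
PUSH -32 -> [-3, -55, -3, -32]
DIV      -> [-3, -55, 0]
SUB      -> [-3, -55]
POP      -> [-3]
POP      -> []
PUSH 0   -> [0]
DUP      -> [0, 0]
MUL      -> [0]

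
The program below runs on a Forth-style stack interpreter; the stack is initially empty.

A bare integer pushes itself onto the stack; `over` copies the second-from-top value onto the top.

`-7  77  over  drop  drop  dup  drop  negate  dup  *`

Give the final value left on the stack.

-7     : [-7]
77     : [-7, 77]
over   : [-7, 77, -7]
drop   : [-7, 77]
drop   : [-7]
dup    : [-7, -7]
drop   : [-7]
negate : [7]
dup    : [7, 7]
*      : [49]

49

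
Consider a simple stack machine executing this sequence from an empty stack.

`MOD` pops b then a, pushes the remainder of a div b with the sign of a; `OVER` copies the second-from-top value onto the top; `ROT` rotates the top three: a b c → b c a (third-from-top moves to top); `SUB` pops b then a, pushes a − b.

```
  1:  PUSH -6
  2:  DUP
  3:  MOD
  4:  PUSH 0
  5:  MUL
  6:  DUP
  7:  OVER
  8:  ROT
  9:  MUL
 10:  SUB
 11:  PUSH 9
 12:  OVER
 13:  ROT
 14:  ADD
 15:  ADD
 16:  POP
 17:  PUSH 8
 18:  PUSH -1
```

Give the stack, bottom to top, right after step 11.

[0, 9]

PUSH -6  [-6]
DUP      [-6, -6]
MOD      [0]
PUSH 0   [0, 0]
MUL      [0]
DUP      [0, 0]
OVER     [0, 0, 0]
ROT      [0, 0, 0]
MUL      [0, 0]
SUB      [0]
PUSH 9   [0, 9]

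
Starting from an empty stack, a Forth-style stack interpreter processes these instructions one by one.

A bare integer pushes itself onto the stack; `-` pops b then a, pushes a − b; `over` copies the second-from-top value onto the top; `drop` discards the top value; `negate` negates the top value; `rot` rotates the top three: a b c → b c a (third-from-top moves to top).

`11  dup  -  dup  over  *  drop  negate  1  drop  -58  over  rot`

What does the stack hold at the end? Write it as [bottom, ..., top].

11      [11]
dup     [11, 11]
-       [0]
dup     [0, 0]
over    [0, 0, 0]
*       [0, 0]
drop    [0]
negate  [0]
1       [0, 1]
drop    [0]
-58     [0, -58]
over    [0, -58, 0]
rot     [-58, 0, 0]

[-58, 0, 0]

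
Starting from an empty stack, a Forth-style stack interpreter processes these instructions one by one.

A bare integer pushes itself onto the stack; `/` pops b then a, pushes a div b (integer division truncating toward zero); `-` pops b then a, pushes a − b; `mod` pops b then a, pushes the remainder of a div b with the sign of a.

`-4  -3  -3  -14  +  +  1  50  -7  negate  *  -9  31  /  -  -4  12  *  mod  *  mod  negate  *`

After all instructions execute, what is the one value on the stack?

-4     -> -4
-3     -> -4 -3
-3     -> -4 -3 -3
-14    -> -4 -3 -3 -14
+      -> -4 -3 -17
+      -> -4 -20
1      -> -4 -20 1
50     -> -4 -20 1 50
-7     -> -4 -20 1 50 -7
negate -> -4 -20 1 50 7
*      -> -4 -20 1 350
-9     -> -4 -20 1 350 -9
31     -> -4 -20 1 350 -9 31
/      -> -4 -20 1 350 0
-      -> -4 -20 1 350
-4     -> -4 -20 1 350 -4
12     -> -4 -20 1 350 -4 12
*      -> -4 -20 1 350 -48
mod    -> -4 -20 1 14
*      -> -4 -20 14
mod    -> -4 -6
negate -> -4 6
*      -> -24

-24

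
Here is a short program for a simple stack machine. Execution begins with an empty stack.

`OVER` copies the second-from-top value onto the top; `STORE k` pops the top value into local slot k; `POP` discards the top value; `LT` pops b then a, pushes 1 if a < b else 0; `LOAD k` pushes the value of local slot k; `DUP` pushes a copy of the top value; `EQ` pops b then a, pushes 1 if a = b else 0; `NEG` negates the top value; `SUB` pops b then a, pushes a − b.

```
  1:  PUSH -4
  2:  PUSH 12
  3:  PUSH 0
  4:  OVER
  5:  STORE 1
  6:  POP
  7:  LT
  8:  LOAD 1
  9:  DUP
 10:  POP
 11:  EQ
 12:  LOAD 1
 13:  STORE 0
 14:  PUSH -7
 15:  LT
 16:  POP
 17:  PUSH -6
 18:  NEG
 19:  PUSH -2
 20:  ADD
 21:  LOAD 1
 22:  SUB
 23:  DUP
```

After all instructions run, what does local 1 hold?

12

PUSH -4 → -4
PUSH 12 → -4 12
PUSH 0  → -4 12 0
OVER    → -4 12 0 12
STORE 1 → -4 12 0
POP     → -4 12
LT      → 1
LOAD 1  → 1 12
DUP     → 1 12 12
POP     → 1 12
EQ      → 0
LOAD 1  → 0 12
STORE 0 → 0
PUSH -7 → 0 -7
LT      → 0
POP     → (empty)
PUSH -6 → -6
NEG     → 6
PUSH -2 → 6 -2
ADD     → 4
LOAD 1  → 4 12
SUB     → -8
DUP     → -8 -8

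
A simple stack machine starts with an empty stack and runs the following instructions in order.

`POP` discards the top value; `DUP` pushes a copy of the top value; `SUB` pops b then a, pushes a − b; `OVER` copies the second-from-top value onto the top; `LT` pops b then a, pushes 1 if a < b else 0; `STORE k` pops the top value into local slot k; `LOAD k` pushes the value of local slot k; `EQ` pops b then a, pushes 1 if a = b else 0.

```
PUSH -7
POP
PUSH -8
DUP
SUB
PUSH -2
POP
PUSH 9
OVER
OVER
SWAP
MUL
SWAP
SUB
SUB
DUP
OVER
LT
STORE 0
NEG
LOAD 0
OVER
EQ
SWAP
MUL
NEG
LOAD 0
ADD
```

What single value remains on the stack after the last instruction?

0

PUSH -7  -7
POP      (empty)
PUSH -8  -8
DUP      -8 -8
SUB      0
PUSH -2  0 -2
POP      0
PUSH 9   0 9
OVER     0 9 0
OVER     0 9 0 9
SWAP     0 9 9 0
MUL      0 9 0
SWAP     0 0 9
SUB      0 -9
SUB      9
DUP      9 9
OVER     9 9 9
LT       9 0
STORE 0  9
NEG      -9
LOAD 0   -9 0
OVER     -9 0 -9
EQ       -9 0
SWAP     0 -9
MUL      0
NEG      0
LOAD 0   0 0
ADD      0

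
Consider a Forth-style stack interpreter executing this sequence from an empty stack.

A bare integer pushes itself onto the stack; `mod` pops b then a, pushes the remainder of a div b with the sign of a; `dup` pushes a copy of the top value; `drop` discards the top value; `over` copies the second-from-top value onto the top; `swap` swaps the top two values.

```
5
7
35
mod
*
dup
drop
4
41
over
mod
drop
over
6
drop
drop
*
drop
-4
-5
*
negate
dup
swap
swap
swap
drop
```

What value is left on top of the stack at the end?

-20

5       [5]
7       [5, 7]
35      [5, 7, 35]
mod     [5, 7]
*       [35]
dup     [35, 35]
drop    [35]
4       [35, 4]
41      [35, 4, 41]
over    [35, 4, 41, 4]
mod     [35, 4, 1]
drop    [35, 4]
over    [35, 4, 35]
6       [35, 4, 35, 6]
drop    [35, 4, 35]
drop    [35, 4]
*       [140]
drop    []
-4      [-4]
-5      [-4, -5]
*       [20]
negate  [-20]
dup     [-20, -20]
swap    [-20, -20]
swap    [-20, -20]
swap    [-20, -20]
drop    [-20]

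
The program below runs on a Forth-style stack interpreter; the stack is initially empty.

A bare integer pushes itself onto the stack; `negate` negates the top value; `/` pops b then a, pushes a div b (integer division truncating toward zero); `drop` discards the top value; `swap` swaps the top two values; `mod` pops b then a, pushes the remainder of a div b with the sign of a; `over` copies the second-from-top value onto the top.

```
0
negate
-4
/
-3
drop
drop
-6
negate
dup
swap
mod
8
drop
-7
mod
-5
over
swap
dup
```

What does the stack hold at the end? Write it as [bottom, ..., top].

[0, 0, -5, -5]

0      → [0]
negate → [0]
-4     → [0, -4]
/      → [0]
-3     → [0, -3]
drop   → [0]
drop   → []
-6     → [-6]
negate → [6]
dup    → [6, 6]
swap   → [6, 6]
mod    → [0]
8      → [0, 8]
drop   → [0]
-7     → [0, -7]
mod    → [0]
-5     → [0, -5]
over   → [0, -5, 0]
swap   → [0, 0, -5]
dup    → [0, 0, -5, -5]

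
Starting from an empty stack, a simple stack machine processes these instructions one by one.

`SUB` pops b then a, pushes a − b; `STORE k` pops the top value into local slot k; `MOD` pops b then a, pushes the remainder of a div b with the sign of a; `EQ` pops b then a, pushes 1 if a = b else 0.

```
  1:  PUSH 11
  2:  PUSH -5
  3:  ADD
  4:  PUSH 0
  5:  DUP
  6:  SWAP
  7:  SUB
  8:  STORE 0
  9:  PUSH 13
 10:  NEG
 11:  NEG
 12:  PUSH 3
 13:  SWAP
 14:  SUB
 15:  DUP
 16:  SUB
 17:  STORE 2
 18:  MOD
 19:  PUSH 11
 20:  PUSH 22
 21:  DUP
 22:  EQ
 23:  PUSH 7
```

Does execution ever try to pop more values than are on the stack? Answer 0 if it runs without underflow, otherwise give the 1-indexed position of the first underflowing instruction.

18

PUSH 11  [11]
PUSH -5  [11, -5]
ADD      [6]
PUSH 0   [6, 0]
DUP      [6, 0, 0]
SWAP     [6, 0, 0]
SUB      [6, 0]
STORE 0  [6]
PUSH 13  [6, 13]
NEG      [6, -13]
NEG      [6, 13]
PUSH 3   [6, 13, 3]
SWAP     [6, 3, 13]
SUB      [6, -10]
DUP      [6, -10, -10]
SUB      [6, 0]
STORE 2  [6]
MOD  — needs 2 operands, stack has 1 → underflow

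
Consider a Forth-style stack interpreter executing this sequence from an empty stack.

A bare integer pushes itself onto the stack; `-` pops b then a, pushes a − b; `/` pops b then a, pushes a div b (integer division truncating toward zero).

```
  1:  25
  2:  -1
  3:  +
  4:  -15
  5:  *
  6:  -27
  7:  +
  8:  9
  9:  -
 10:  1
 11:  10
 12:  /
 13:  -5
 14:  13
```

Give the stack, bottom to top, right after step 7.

[-387]

25  → [25]
-1  → [25, -1]
+   → [24]
-15 → [24, -15]
*   → [-360]
-27 → [-360, -27]
+   → [-387]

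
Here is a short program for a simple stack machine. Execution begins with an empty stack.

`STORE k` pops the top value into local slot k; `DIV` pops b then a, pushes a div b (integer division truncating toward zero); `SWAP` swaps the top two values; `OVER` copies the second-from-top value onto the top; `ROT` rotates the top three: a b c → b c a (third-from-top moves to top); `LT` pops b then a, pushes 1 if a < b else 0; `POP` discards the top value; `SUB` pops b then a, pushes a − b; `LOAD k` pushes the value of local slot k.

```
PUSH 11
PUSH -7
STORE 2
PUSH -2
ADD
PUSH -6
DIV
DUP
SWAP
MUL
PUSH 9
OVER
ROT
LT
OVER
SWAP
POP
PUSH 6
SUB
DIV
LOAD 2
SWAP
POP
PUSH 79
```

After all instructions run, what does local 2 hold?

PUSH 11 → [11]
PUSH -7 → [11, -7]
STORE 2 → [11]
PUSH -2 → [11, -2]
ADD     → [9]
PUSH -6 → [9, -6]
DIV     → [-1]
DUP     → [-1, -1]
SWAP    → [-1, -1]
MUL     → [1]
PUSH 9  → [1, 9]
OVER    → [1, 9, 1]
ROT     → [9, 1, 1]
LT      → [9, 0]
OVER    → [9, 0, 9]
SWAP    → [9, 9, 0]
POP     → [9, 9]
PUSH 6  → [9, 9, 6]
SUB     → [9, 3]
DIV     → [3]
LOAD 2  → [3, -7]
SWAP    → [-7, 3]
POP     → [-7]
PUSH 79 → [-7, 79]

-7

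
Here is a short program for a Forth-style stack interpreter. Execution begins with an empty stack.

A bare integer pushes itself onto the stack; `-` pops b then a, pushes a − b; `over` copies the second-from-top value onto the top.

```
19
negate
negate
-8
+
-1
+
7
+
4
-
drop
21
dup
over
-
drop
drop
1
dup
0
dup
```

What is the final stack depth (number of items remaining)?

4

19      19
negate  -19
negate  19
-8      19 -8
+       11
-1      11 -1
+       10
7       10 7
+       17
4       17 4
-       13
drop    (empty)
21      21
dup     21 21
over    21 21 21
-       21 0
drop    21
drop    (empty)
1       1
dup     1 1
0       1 1 0
dup     1 1 0 0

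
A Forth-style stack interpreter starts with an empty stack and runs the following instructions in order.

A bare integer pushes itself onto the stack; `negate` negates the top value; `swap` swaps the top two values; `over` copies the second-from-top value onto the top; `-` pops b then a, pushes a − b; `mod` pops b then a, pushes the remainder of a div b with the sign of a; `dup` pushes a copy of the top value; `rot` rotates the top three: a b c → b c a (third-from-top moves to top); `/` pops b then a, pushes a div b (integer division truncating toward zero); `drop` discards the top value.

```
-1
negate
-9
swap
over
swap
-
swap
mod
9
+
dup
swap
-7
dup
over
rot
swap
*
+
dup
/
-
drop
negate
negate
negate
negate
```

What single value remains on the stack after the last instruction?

-1      [-1]
negate  [1]
-9      [1, -9]
swap    [-9, 1]
over    [-9, 1, -9]
swap    [-9, -9, 1]
-       [-9, -10]
swap    [-10, -9]
mod     [-1]
9       [-1, 9]
+       [8]
dup     [8, 8]
swap    [8, 8]
-7      [8, 8, -7]
dup     [8, 8, -7, -7]
over    [8, 8, -7, -7, -7]
rot     [8, 8, -7, -7, -7]
swap    [8, 8, -7, -7, -7]
*       [8, 8, -7, 49]
+       [8, 8, 42]
dup     [8, 8, 42, 42]
/       [8, 8, 1]
-       [8, 7]
drop    [8]
negate  [-8]
negate  [8]
negate  [-8]
negate  [8]

8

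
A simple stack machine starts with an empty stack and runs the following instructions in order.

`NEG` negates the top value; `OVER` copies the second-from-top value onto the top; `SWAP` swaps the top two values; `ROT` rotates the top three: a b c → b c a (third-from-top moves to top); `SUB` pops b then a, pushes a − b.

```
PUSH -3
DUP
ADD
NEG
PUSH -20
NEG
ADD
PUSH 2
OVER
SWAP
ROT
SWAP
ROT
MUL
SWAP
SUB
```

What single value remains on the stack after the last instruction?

PUSH -3   -3
DUP       -3 -3
ADD       -6
NEG       6
PUSH -20  6 -20
NEG       6 20
ADD       26
PUSH 2    26 2
OVER      26 2 26
SWAP      26 26 2
ROT       26 2 26
SWAP      26 26 2
ROT       26 2 26
MUL       26 52
SWAP      52 26
SUB       26

26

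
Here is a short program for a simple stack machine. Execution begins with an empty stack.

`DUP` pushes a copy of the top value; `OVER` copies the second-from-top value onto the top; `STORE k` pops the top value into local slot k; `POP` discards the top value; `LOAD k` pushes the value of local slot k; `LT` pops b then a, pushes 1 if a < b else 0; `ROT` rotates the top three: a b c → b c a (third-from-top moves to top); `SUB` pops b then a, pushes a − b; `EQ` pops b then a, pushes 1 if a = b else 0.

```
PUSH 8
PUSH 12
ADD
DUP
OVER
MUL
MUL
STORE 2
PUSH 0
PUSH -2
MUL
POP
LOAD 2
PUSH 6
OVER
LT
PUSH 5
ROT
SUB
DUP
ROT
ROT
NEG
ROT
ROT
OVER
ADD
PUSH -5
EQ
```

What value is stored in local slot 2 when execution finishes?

8000

PUSH 8  → 8
PUSH 12 → 8 12
ADD     → 20
DUP     → 20 20
OVER    → 20 20 20
MUL     → 20 400
MUL     → 8000
STORE 2 → (empty)
PUSH 0  → 0
PUSH -2 → 0 -2
MUL     → 0
POP     → (empty)
LOAD 2  → 8000
PUSH 6  → 8000 6
OVER    → 8000 6 8000
LT      → 8000 1
PUSH 5  → 8000 1 5
ROT     → 1 5 8000
SUB     → 1 -7995
DUP     → 1 -7995 -7995
ROT     → -7995 -7995 1
ROT     → -7995 1 -7995
NEG     → -7995 1 7995
ROT     → 1 7995 -7995
ROT     → 7995 -7995 1
OVER    → 7995 -7995 1 -7995
ADD     → 7995 -7995 -7994
PUSH -5 → 7995 -7995 -7994 -5
EQ      → 7995 -7995 0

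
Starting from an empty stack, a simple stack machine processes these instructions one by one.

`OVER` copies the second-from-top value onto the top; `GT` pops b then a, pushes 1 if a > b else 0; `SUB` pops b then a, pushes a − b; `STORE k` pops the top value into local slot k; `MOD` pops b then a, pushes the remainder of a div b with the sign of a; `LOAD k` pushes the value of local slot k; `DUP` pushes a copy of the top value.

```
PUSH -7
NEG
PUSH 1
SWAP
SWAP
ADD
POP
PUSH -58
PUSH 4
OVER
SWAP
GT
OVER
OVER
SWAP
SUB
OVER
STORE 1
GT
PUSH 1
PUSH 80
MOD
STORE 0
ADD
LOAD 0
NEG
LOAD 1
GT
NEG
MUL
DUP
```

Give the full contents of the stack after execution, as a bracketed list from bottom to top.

[0, 0]

PUSH -7  : [-7]
NEG      : [7]
PUSH 1   : [7, 1]
SWAP     : [1, 7]
SWAP     : [7, 1]
ADD      : [8]
POP      : []
PUSH -58 : [-58]
PUSH 4   : [-58, 4]
OVER     : [-58, 4, -58]
SWAP     : [-58, -58, 4]
GT       : [-58, 0]
OVER     : [-58, 0, -58]
OVER     : [-58, 0, -58, 0]
SWAP     : [-58, 0, 0, -58]
SUB      : [-58, 0, 58]
OVER     : [-58, 0, 58, 0]
STORE 1  : [-58, 0, 58]
GT       : [-58, 0]
PUSH 1   : [-58, 0, 1]
PUSH 80  : [-58, 0, 1, 80]
MOD      : [-58, 0, 1]
STORE 0  : [-58, 0]
ADD      : [-58]
LOAD 0   : [-58, 1]
NEG      : [-58, -1]
LOAD 1   : [-58, -1, 0]
GT       : [-58, 0]
NEG      : [-58, 0]
MUL      : [0]
DUP      : [0, 0]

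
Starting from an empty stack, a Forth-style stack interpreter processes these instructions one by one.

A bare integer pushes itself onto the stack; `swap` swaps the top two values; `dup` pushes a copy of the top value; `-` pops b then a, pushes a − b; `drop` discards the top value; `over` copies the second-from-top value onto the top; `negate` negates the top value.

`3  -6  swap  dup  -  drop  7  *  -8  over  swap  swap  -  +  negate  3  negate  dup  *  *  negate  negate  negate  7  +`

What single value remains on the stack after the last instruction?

-65

3       [3]
-6      [3, -6]
swap    [-6, 3]
dup     [-6, 3, 3]
-       [-6, 0]
drop    [-6]
7       [-6, 7]
*       [-42]
-8      [-42, -8]
over    [-42, -8, -42]
swap    [-42, -42, -8]
swap    [-42, -8, -42]
-       [-42, 34]
+       [-8]
negate  [8]
3       [8, 3]
negate  [8, -3]
dup     [8, -3, -3]
*       [8, 9]
*       [72]
negate  [-72]
negate  [72]
negate  [-72]
7       [-72, 7]
+       [-65]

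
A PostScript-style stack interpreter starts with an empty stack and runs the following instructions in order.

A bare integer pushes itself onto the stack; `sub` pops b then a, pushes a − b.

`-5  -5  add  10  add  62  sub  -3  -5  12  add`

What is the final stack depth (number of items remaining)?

3

-5  : [-5]
-5  : [-5, -5]
add : [-10]
10  : [-10, 10]
add : [0]
62  : [0, 62]
sub : [-62]
-3  : [-62, -3]
-5  : [-62, -3, -5]
12  : [-62, -3, -5, 12]
add : [-62, -3, 7]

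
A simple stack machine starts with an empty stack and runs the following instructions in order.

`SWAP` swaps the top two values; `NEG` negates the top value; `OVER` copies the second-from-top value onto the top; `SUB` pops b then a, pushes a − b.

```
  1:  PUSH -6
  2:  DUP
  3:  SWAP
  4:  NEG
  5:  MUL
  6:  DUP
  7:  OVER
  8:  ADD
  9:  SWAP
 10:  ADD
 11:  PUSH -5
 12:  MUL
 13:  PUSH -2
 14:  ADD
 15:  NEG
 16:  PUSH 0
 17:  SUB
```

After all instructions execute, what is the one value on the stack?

-538

PUSH -6 -> -6
DUP     -> -6 -6
SWAP    -> -6 -6
NEG     -> -6 6
MUL     -> -36
DUP     -> -36 -36
OVER    -> -36 -36 -36
ADD     -> -36 -72
SWAP    -> -72 -36
ADD     -> -108
PUSH -5 -> -108 -5
MUL     -> 540
PUSH -2 -> 540 -2
ADD     -> 538
NEG     -> -538
PUSH 0  -> -538 0
SUB     -> -538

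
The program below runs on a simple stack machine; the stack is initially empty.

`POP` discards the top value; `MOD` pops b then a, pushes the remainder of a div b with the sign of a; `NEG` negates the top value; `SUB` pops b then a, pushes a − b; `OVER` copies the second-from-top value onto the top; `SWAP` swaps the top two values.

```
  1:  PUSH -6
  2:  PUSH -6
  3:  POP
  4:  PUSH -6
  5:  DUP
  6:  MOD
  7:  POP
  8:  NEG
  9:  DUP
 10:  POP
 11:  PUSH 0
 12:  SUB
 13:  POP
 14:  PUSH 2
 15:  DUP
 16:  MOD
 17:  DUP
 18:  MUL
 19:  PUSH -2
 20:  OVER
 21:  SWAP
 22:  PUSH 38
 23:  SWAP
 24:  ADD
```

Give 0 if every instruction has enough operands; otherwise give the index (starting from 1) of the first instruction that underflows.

PUSH -6  [-6]
PUSH -6  [-6, -6]
POP      [-6]
PUSH -6  [-6, -6]
DUP      [-6, -6, -6]
MOD      [-6, 0]
POP      [-6]
NEG      [6]
DUP      [6, 6]
POP      [6]
PUSH 0   [6, 0]
SUB      [6]
POP      []
PUSH 2   [2]
DUP      [2, 2]
MOD      [0]
DUP      [0, 0]
MUL      [0]
PUSH -2  [0, -2]
OVER     [0, -2, 0]
SWAP     [0, 0, -2]
PUSH 38  [0, 0, -2, 38]
SWAP     [0, 0, 38, -2]
ADD      [0, 0, 36]

0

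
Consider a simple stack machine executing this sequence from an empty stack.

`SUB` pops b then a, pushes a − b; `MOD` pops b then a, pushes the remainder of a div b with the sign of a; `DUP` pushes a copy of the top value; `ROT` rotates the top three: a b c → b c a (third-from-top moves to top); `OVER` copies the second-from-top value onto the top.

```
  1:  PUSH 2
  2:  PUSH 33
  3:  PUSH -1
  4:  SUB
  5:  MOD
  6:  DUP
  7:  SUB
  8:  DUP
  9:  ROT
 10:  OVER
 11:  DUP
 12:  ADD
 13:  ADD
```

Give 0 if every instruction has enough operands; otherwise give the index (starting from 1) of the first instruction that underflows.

PUSH 2   [2]
PUSH 33  [2, 33]
PUSH -1  [2, 33, -1]
SUB      [2, 34]
MOD      [2]
DUP      [2, 2]
SUB      [0]
DUP      [0, 0]
ROT  — needs 3 operands, stack has 2 → underflow

9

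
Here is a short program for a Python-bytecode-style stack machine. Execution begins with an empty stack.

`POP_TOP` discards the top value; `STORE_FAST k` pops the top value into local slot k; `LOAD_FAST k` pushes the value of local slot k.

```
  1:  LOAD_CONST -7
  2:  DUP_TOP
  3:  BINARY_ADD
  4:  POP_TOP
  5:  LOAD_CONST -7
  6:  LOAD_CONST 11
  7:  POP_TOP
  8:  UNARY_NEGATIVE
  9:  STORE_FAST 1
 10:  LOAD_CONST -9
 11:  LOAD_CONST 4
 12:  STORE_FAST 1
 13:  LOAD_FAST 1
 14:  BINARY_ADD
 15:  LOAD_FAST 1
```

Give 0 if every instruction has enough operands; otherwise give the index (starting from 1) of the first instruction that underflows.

0

LOAD_CONST -7  → -7
DUP_TOP        → -7 -7
BINARY_ADD     → -14
POP_TOP        → (empty)
LOAD_CONST -7  → -7
LOAD_CONST 11  → -7 11
POP_TOP        → -7
UNARY_NEGATIVE → 7
STORE_FAST 1   → (empty)
LOAD_CONST -9  → -9
LOAD_CONST 4   → -9 4
STORE_FAST 1   → -9
LOAD_FAST 1    → -9 4
BINARY_ADD     → -5
LOAD_FAST 1    → -5 4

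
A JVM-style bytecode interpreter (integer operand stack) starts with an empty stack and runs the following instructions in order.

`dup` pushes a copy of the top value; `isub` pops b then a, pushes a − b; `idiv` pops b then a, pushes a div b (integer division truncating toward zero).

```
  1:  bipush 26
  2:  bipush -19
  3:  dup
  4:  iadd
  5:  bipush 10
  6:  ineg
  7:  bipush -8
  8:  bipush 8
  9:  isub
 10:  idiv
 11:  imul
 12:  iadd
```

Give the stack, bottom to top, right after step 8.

bipush 26  : [26]
bipush -19 : [26, -19]
dup        : [26, -19, -19]
iadd       : [26, -38]
bipush 10  : [26, -38, 10]
ineg       : [26, -38, -10]
bipush -8  : [26, -38, -10, -8]
bipush 8   : [26, -38, -10, -8, 8]

[26, -38, -10, -8, 8]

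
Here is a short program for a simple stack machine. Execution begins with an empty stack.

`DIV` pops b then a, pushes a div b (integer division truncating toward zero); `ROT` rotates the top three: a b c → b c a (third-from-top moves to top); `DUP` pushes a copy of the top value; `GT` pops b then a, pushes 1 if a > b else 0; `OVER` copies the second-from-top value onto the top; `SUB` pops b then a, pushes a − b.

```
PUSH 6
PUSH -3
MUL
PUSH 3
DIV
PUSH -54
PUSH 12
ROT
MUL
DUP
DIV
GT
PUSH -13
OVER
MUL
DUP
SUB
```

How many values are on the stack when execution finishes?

PUSH 6   -> 6
PUSH -3  -> 6 -3
MUL      -> -18
PUSH 3   -> -18 3
DIV      -> -6
PUSH -54 -> -6 -54
PUSH 12  -> -6 -54 12
ROT      -> -54 12 -6
MUL      -> -54 -72
DUP      -> -54 -72 -72
DIV      -> -54 1
GT       -> 0
PUSH -13 -> 0 -13
OVER     -> 0 -13 0
MUL      -> 0 0
DUP      -> 0 0 0
SUB      -> 0 0

2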